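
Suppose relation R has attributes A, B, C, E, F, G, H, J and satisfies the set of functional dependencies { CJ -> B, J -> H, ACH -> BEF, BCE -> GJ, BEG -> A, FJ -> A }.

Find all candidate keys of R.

{A, C, H}, {A, C, J}, {B, C, E}, {C, E, J}, {C, F, J}

Attribute C never appears on the right-hand side of any dependency, so C must belong to every candidate key.
{C}⁺ = {C}, which is not all of the schema, so we must add further attributes.
{A, C, H}⁺: ACH→BEF adds B, E, F; BCE→GJ adds G, J → {A, B, C, E, F, G, H, J}. Minimal: {C, H}⁺ = {C, H}; {A, H}⁺ = {A, H}; {A, C}⁺ = {A, C} — none reach the full schema.
{A, C, J}⁺: CJ→B adds B; J→H adds H; ACH→BEF adds E, F; BCE→GJ adds G → {A, B, C, E, F, G, H, J}. Minimal: {C, J}⁺ = {B, C, H, J}; {A, J}⁺ = {A, H, J}; {A, C}⁺ = {A, C} — none reach the full schema.
{B, C, E}⁺: BCE→GJ adds G, J; BEG→A adds A; J→H adds H; ACH→BEF adds F → {A, B, C, E, F, G, H, J}. Minimal: {C, E}⁺ = {C, E}; {B, E}⁺ = {B, E}; {B, C}⁺ = {B, C} — none reach the full schema.
{C, E, J}⁺: CJ→B adds B; J→H adds H; BCE→GJ adds G; BEG→A adds A; ACH→BEF adds F → {A, B, C, E, F, G, H, J}. Minimal: {E, J}⁺ = {E, H, J}; {C, J}⁺ = {B, C, H, J}; {C, E}⁺ = {C, E} — none reach the full schema.
{C, F, J}⁺: CJ→B adds B; J→H adds H; FJ→A adds A; ACH→BEF adds E; BCE→GJ adds G → {A, B, C, E, F, G, H, J}. Minimal: {F, J}⁺ = {A, F, H, J}; {C, J}⁺ = {B, C, H, J}; {C, F}⁺ = {C, F} — none reach the full schema.
Any other superkey contains one of these as a subset, so there are no further candidate keys.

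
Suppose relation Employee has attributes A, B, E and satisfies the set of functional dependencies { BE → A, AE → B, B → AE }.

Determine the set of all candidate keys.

{B}, {A, E}

{B}⁺: B→AE adds A, E → {A, B, E}.
{A, E}⁺: AE→B adds B → {A, B, E}. Minimal: {E}⁺ = {E}; {A}⁺ = {A} — none reach the full schema.
Any other superkey contains one of these as a subset, so there are no further candidate keys.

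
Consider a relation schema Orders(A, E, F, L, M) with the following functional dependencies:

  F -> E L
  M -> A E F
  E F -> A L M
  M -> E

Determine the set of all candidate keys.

{F}, {M}

{F}⁺: F→EL adds E, L; EF→ALM adds A, M → {A, E, F, L, M}.
{M}⁺: M→AEF adds A, E, F; EF→ALM adds L → {A, E, F, L, M}.
Any other superkey contains one of these as a subset, so there are no further candidate keys.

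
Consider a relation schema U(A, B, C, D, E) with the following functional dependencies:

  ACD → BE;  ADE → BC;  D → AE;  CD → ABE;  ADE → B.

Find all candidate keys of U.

D

Attribute D never appears on the right-hand side of any dependency, so D must belong to every candidate key.
{D}⁺ = {A, B, C, D, E}, which is all of the schema, so {D} is the only candidate key.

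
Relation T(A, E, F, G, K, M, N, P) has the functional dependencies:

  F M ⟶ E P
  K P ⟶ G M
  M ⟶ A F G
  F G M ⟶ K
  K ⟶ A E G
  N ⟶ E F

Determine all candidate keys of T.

Attribute N never appears on the right-hand side of any dependency, so N must belong to every candidate key.
{N}⁺ = {E, F, N}, which is not all of the schema, so we must add further attributes.
{M, N}⁺: M→AFG adds A, F, G; FGM→K adds K; K→AEG adds E; FM→EP adds P → {A, E, F, G, K, M, N, P}. Minimal: {N}⁺ = {E, F, N}; {M}⁺ = {A, E, F, G, K, M, P} — none reach the full schema.
{K, N, P}⁺: KP→GM adds G, M; M→AFG adds A, F; K→AEG adds E → {A, E, F, G, K, M, N, P}. Minimal: {N, P}⁺ = {E, F, N, P}; {K, P}⁺ = {A, E, F, G, K, M, P}; {K, N}⁺ = {A, E, F, G, K, N} — none reach the full schema.
Any other superkey contains one of these as a subset, so there are no further candidate keys.

{M, N}, {K, N, P}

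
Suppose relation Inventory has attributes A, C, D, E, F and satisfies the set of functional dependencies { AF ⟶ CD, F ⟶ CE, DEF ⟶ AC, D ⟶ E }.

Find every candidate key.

AF, DF

{A, F}⁺: AF→CD adds C, D; F→CE adds E → {A, C, D, E, F}. Minimal: {F}⁺ = {C, E, F}; {A}⁺ = {A} — none reach the full schema.
{D, F}⁺: F→CE adds C, E; DEF→AC adds A → {A, C, D, E, F}. Minimal: {F}⁺ = {C, E, F}; {D}⁺ = {D, E} — none reach the full schema.
Any other superkey contains one of these as a subset, so there are no further candidate keys.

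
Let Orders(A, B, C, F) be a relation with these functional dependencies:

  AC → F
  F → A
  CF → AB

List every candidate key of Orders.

{A, C}, {C, F}

Attribute C never appears on the right-hand side of any dependency, so C must belong to every candidate key.
{C}⁺ = {C}, which is not all of the schema, so we must add further attributes.
{A, C}⁺: AC→F adds F; CF→AB adds B → {A, B, C, F}. Minimal: {C}⁺ = {C}; {A}⁺ = {A} — none reach the full schema.
{C, F}⁺: F→A adds A; CF→AB adds B → {A, B, C, F}. Minimal: {F}⁺ = {A, F}; {C}⁺ = {C} — none reach the full schema.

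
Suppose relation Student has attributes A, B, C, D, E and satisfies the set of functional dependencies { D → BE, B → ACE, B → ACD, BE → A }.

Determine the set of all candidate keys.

{B}⁺: B→ACE adds A, C, E; B→ACD adds D → {A, B, C, D, E}.
{D}⁺: D→BE adds B, E; B→ACE adds A, C → {A, B, C, D, E}.

(B), (D)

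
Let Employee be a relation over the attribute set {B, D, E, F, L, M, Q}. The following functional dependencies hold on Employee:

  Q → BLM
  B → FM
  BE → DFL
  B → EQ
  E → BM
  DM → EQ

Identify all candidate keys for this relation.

{B}⁺: B→FM adds F, M; B→EQ adds E, Q; Q→BLM adds L; BE→DFL adds D → {B, D, E, F, L, M, Q}.
{E}⁺: E→BM adds B, M; B→FM adds F; BE→DFL adds D, L; B→EQ adds Q → {B, D, E, F, L, M, Q}.
{Q}⁺: Q→BLM adds B, L, M; B→FM adds F; B→EQ adds E; BE→DFL adds D → {B, D, E, F, L, M, Q}.
{D, M}⁺: DM→EQ adds E, Q; Q→BLM adds B, L; B→FM adds F → {B, D, E, F, L, M, Q}.
Any other superkey contains one of these as a subset, so there are no further candidate keys.

{B}, {E}, {Q}, {D, M}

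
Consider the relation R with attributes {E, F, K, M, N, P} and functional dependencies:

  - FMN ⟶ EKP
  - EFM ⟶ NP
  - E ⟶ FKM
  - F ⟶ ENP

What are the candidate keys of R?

{E}⁺: E→FKM adds F, K, M; F→ENP adds N, P → {E, F, K, M, N, P}.
{F}⁺: F→ENP adds E, N, P; E→FKM adds K, M → {E, F, K, M, N, P}.

{E}; {F}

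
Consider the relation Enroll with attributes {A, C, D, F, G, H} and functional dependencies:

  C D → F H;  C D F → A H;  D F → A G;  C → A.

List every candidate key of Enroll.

CD

Attributes C, D never appear on any right-hand side, so every candidate key must contain {C, D}.
{C, D}⁺ = {A, C, D, F, G, H}, which is all of the schema, so {C, D} is the only candidate key.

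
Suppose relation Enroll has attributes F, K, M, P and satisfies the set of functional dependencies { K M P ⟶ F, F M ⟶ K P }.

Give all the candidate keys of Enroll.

FM, KMP

{F, M}⁺: FM→KP adds K, P → {F, K, M, P}.
{K, M, P}⁺: KMP→F adds F → {F, K, M, P}.
Any other superkey contains one of these as a subset, so there are no further candidate keys.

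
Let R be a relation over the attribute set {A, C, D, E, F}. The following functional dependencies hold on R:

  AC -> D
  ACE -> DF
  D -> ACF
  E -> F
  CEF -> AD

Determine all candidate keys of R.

Attribute E never appears on the right-hand side of any dependency, so E must belong to every candidate key.
{E}⁺ = {E, F}, which is not all of the schema, so we must add further attributes.
{C, E}⁺: E→F adds F; CEF→AD adds A, D → {A, C, D, E, F}. Minimal: {E}⁺ = {E, F}; {C}⁺ = {C} — none reach the full schema.
{D, E}⁺: D→ACF adds A, C, F → {A, C, D, E, F}. Minimal: {E}⁺ = {E, F}; {D}⁺ = {A, C, D, F} — none reach the full schema.
Any other superkey contains one of these as a subset, so there are no further candidate keys.

(C, E); (D, E)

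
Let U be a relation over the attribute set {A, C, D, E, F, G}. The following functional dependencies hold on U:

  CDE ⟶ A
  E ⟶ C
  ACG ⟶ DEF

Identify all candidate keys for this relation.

Attribute G never appears on the right-hand side of any dependency, so G must belong to every candidate key.
{G}⁺ = {G}, which is not all of the schema, so we must add further attributes.
{A, C, G}⁺: ACG→DEF adds D, E, F → {A, C, D, E, F, G}. Minimal: {C, G}⁺ = {C, G}; {A, G}⁺ = {A, G}; {A, C}⁺ = {A, C} — none reach the full schema.
{A, E, G}⁺: E→C adds C; ACG→DEF adds D, F → {A, C, D, E, F, G}. Minimal: {E, G}⁺ = {C, E, G}; {A, G}⁺ = {A, G}; {A, E}⁺ = {A, C, E} — none reach the full schema.
{D, E, G}⁺: E→C adds C; CDE→A adds A; ACG→DEF adds F → {A, C, D, E, F, G}. Minimal: {E, G}⁺ = {C, E, G}; {D, G}⁺ = {D, G}; {D, E}⁺ = {A, C, D, E} — none reach the full schema.
Any other superkey contains one of these as a subset, so there are no further candidate keys.

ACG; AEG; DEG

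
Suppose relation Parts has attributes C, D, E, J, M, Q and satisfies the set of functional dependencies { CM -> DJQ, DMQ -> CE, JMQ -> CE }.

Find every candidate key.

Attribute M never appears on the right-hand side of any dependency, so M must belong to every candidate key.
{M}⁺ = {M}, which is not all of the schema, so we must add further attributes.
{C, M}⁺: CM→DJQ adds D, J, Q; DMQ→CE adds E → {C, D, E, J, M, Q}. Minimal: {M}⁺ = {M}; {C}⁺ = {C} — none reach the full schema.
{D, M, Q}⁺: DMQ→CE adds C, E; CM→DJQ adds J → {C, D, E, J, M, Q}. Minimal: {M, Q}⁺ = {M, Q}; {D, Q}⁺ = {D, Q}; {D, M}⁺ = {D, M} — none reach the full schema.
{J, M, Q}⁺: JMQ→CE adds C, E; CM→DJQ adds D → {C, D, E, J, M, Q}. Minimal: {M, Q}⁺ = {M, Q}; {J, Q}⁺ = {J, Q}; {J, M}⁺ = {J, M} — none reach the full schema.
Any other superkey contains one of these as a subset, so there are no further candidate keys.

{C, M}; {D, M, Q}; {J, M, Q}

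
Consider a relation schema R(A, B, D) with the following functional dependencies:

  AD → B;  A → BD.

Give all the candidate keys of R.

Attribute A never appears on the right-hand side of any dependency, so A must belong to every candidate key.
{A}⁺ = {A, B, D}, which is all of the schema, so {A} is the only candidate key.

(A)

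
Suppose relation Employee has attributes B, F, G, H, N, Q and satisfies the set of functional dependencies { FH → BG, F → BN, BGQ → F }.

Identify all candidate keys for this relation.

{F, H, Q}⁺: FH→BG adds B, G; F→BN adds N → {B, F, G, H, N, Q}. Minimal: {H, Q}⁺ = {H, Q}; {F, Q}⁺ = {B, F, N, Q}; {F, H}⁺ = {B, F, G, H, N} — none reach the full schema.
{B, G, H, Q}⁺: BGQ→F adds F; F→BN adds N → {B, F, G, H, N, Q}. Minimal: {G, H, Q}⁺ = {G, H, Q}; {B, H, Q}⁺ = {B, H, Q}; {B, G, Q}⁺ = {B, F, G, N, Q}; … — none reach the full schema.
Any other superkey contains one of these as a subset, so there are no further candidate keys.

(F, H, Q), (B, G, H, Q)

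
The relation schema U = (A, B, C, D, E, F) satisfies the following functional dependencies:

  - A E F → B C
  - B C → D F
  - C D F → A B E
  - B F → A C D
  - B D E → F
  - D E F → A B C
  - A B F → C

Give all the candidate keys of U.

{B, C}⁺: BC→DF adds D, F; CDF→ABE adds A, E → {A, B, C, D, E, F}.
{B, F}⁺: BF→ACD adds A, C, D; CDF→ABE adds E → {A, B, C, D, E, F}.
{A, E, F}⁺: AEF→BC adds B, C; BC→DF adds D → {A, B, C, D, E, F}.
{B, D, E}⁺: BDE→F adds F; DEF→ABC adds A, C → {A, B, C, D, E, F}.
{C, D, F}⁺: CDF→ABE adds A, B, E → {A, B, C, D, E, F}.
{D, E, F}⁺: DEF→ABC adds A, B, C → {A, B, C, D, E, F}.

{B, C}, {B, F}, {A, E, F}, {B, D, E}, {C, D, F}, {D, E, F}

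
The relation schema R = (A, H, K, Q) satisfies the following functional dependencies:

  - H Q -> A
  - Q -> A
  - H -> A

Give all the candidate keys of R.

{H, K, Q}⁺: HQ→A adds A → {A, H, K, Q}.

{H, K, Q}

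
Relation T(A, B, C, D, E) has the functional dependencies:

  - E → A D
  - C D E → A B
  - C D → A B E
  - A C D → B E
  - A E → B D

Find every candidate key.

(C, D); (C, E)

Attribute C never appears on the right-hand side of any dependency, so C must belong to every candidate key.
{C}⁺ = {C}, which is not all of the schema, so we must add further attributes.
{C, D}⁺: CD→ABE adds A, B, E → {A, B, C, D, E}.
{C, E}⁺: E→AD adds A, D; CDE→AB adds B → {A, B, C, D, E}.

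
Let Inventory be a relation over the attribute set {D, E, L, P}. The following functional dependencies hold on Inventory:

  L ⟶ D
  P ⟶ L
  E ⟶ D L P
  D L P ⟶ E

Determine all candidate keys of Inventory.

{E}⁺: E→DLP adds D, L, P → {D, E, L, P}.
{P}⁺: P→L adds L; L→D adds D; DLP→E adds E → {D, E, L, P}.

{E}; {P}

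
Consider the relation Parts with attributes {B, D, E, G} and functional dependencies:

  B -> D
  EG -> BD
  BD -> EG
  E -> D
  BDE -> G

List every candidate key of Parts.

{B}; {E, G}

{B}⁺: B→D adds D; BD→EG adds E, G → {B, D, E, G}.
{E, G}⁺: EG→BD adds B, D → {B, D, E, G}. Minimal: {G}⁺ = {G}; {E}⁺ = {D, E} — none reach the full schema.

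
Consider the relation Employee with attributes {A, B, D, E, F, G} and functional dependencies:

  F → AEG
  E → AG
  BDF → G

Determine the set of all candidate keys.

Attributes B, D, F never appear on any right-hand side, so every candidate key must contain {B, D, F}.
{B, D, F}⁺ = {A, B, D, E, F, G}, which is all of the schema, so {B, D, F} is the only candidate key.

{B, D, F}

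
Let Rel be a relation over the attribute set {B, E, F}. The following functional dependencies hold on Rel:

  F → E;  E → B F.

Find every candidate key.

{E}⁺: E→BF adds B, F → {B, E, F}.
{F}⁺: F→E adds E; E→BF adds B → {B, E, F}.

{E}; {F}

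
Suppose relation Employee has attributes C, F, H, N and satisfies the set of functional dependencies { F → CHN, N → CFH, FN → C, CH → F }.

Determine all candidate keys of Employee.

{F}, {N}, {C, H}

{F}⁺: F→CHN adds C, H, N → {C, F, H, N}.
{N}⁺: N→CFH adds C, F, H → {C, F, H, N}.
{C, H}⁺: CH→F adds F; F→CHN adds N → {C, F, H, N}.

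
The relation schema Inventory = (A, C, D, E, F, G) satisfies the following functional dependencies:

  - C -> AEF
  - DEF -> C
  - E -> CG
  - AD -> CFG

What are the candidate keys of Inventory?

Attribute D never appears on the right-hand side of any dependency, so D must belong to every candidate key.
{D}⁺ = {D}, which is not all of the schema, so we must add further attributes.
{A, D}⁺: AD→CFG adds C, F, G; C→AEF adds E → {A, C, D, E, F, G}. Minimal: {D}⁺ = {D}; {A}⁺ = {A} — none reach the full schema.
{C, D}⁺: C→AEF adds A, E, F; E→CG adds G → {A, C, D, E, F, G}. Minimal: {D}⁺ = {D}; {C}⁺ = {A, C, E, F, G} — none reach the full schema.
{D, E}⁺: E→CG adds C, G; C→AEF adds A, F → {A, C, D, E, F, G}. Minimal: {E}⁺ = {A, C, E, F, G}; {D}⁺ = {D} — none reach the full schema.

AD, CD, DE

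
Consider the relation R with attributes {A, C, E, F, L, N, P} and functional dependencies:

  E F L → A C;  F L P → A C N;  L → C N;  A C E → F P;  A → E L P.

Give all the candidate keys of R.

{A}⁺: A→ELP adds E, L, P; L→CN adds C, N; ACE→FP adds F → {A, C, E, F, L, N, P}.
{E, F, L}⁺: EFL→AC adds A, C; L→CN adds N; ACE→FP adds P → {A, C, E, F, L, N, P}.
{F, L, P}⁺: FLP→ACN adds A, C, N; A→ELP adds E → {A, C, E, F, L, N, P}.

(A); (E, F, L); (F, L, P)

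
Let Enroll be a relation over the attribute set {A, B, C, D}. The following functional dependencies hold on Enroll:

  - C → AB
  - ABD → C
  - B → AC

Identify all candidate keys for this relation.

{B, D}⁺: B→AC adds A, C → {A, B, C, D}. Minimal: {D}⁺ = {D}; {B}⁺ = {A, B, C} — none reach the full schema.
{C, D}⁺: C→AB adds A, B → {A, B, C, D}. Minimal: {D}⁺ = {D}; {C}⁺ = {A, B, C} — none reach the full schema.
Any other superkey contains one of these as a subset, so there are no further candidate keys.

{B, D}, {C, D}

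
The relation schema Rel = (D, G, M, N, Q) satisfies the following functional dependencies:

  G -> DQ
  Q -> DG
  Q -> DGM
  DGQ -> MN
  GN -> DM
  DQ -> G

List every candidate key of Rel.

G; Q

{G}⁺: G→DQ adds D, Q; Q→DGM adds M; DGQ→MN adds N → {D, G, M, N, Q}.
{Q}⁺: Q→DG adds D, G; Q→DGM adds M; DGQ→MN adds N → {D, G, M, N, Q}.
Any other superkey contains one of these as a subset, so there are no further candidate keys.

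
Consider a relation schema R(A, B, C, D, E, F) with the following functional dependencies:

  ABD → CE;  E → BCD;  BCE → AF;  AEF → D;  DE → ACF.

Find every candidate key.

(E), (A, B, D)

{E}⁺: E→BCD adds B, C, D; BCE→AF adds A, F → {A, B, C, D, E, F}.
{A, B, D}⁺: ABD→CE adds C, E; BCE→AF adds F → {A, B, C, D, E, F}. Minimal: {B, D}⁺ = {B, D}; {A, D}⁺ = {A, D}; {A, B}⁺ = {A, B} — none reach the full schema.
Any other superkey contains one of these as a subset, so there are no further candidate keys.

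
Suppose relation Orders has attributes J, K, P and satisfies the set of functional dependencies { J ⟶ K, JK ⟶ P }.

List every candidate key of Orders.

{J}

Attribute J never appears on the right-hand side of any dependency, so J must belong to every candidate key.
{J}⁺ = {J, K, P}, which is all of the schema, so {J} is the only candidate key.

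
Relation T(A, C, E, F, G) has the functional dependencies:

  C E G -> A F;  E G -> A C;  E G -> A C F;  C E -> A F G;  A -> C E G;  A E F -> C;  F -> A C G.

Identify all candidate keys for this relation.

{A}⁺: A→CEG adds C, E, G; CEG→AF adds F → {A, C, E, F, G}.
{F}⁺: F→ACG adds A, C, G; A→CEG adds E → {A, C, E, F, G}.
{C, E}⁺: CE→AFG adds A, F, G → {A, C, E, F, G}.
{E, G}⁺: EG→AC adds A, C; EG→ACF adds F → {A, C, E, F, G}.

A, F, CE, EG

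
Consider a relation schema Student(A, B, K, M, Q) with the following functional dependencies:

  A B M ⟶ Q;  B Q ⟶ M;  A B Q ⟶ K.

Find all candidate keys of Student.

Attributes A, B never appear on any right-hand side, so every candidate key must contain {A, B}.
{A, B}⁺ = {A, B}, which is not all of the schema, so we must add further attributes.
{A, B, M}⁺: ABM→Q adds Q; ABQ→K adds K → {A, B, K, M, Q}. Minimal: {B, M}⁺ = {B, M}; {A, M}⁺ = {A, M}; {A, B}⁺ = {A, B} — none reach the full schema.
{A, B, Q}⁺: BQ→M adds M; ABQ→K adds K → {A, B, K, M, Q}. Minimal: {B, Q}⁺ = {B, M, Q}; {A, Q}⁺ = {A, Q}; {A, B}⁺ = {A, B} — none reach the full schema.
Any other superkey contains one of these as a subset, so there are no further candidate keys.

ABM, ABQ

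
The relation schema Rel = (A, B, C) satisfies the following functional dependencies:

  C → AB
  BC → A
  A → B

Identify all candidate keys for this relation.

Attribute C never appears on the right-hand side of any dependency, so C must belong to every candidate key.
{C}⁺ = {A, B, C}, which is all of the schema, so {C} is the only candidate key.

{C}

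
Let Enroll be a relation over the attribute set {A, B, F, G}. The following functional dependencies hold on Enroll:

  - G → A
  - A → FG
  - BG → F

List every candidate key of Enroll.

{A, B}⁺: A→FG adds F, G → {A, B, F, G}.
{B, G}⁺: G→A adds A; A→FG adds F → {A, B, F, G}.

(A, B); (B, G)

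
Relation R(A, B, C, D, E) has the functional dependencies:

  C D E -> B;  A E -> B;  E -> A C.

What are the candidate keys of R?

{D, E}

Attributes D, E never appear on any right-hand side, so every candidate key must contain {D, E}.
{D, E}⁺ = {A, B, C, D, E}, which is all of the schema, so {D, E} is the only candidate key.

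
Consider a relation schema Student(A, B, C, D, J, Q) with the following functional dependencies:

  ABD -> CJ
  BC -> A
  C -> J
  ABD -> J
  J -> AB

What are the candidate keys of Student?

{C, D, Q}⁺: C→J adds J; J→AB adds A, B → {A, B, C, D, J, Q}. Minimal: {D, Q}⁺ = {D, Q}; {C, Q}⁺ = {A, B, C, J, Q}; {C, D}⁺ = {A, B, C, D, J} — none reach the full schema.
{D, J, Q}⁺: J→AB adds A, B; ABD→CJ adds C → {A, B, C, D, J, Q}. Minimal: {J, Q}⁺ = {A, B, J, Q}; {D, Q}⁺ = {D, Q}; {D, J}⁺ = {A, B, C, D, J} — none reach the full schema.
{A, B, D, Q}⁺: ABD→CJ adds C, J → {A, B, C, D, J, Q}. Minimal: {B, D, Q}⁺ = {B, D, Q}; {A, D, Q}⁺ = {A, D, Q}; {A, B, Q}⁺ = {A, B, Q}; … — none reach the full schema.
Any other superkey contains one of these as a subset, so there are no further candidate keys.

(C, D, Q), (D, J, Q), (A, B, D, Q)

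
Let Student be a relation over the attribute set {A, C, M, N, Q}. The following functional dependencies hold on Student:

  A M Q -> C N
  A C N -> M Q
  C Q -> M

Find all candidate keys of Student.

Attribute A never appears on the right-hand side of any dependency, so A must belong to every candidate key.
{A}⁺ = {A}, which is not all of the schema, so we must add further attributes.
{A, C, N}⁺: ACN→MQ adds M, Q → {A, C, M, N, Q}.
{A, C, Q}⁺: CQ→M adds M; AMQ→CN adds N → {A, C, M, N, Q}.
{A, M, Q}⁺: AMQ→CN adds C, N → {A, C, M, N, Q}.

{A, C, N}, {A, C, Q}, {A, M, Q}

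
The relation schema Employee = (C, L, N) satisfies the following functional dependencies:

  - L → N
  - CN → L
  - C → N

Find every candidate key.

Attribute C never appears on the right-hand side of any dependency, so C must belong to every candidate key.
{C}⁺ = {C, L, N}, which is all of the schema, so {C} is the only candidate key.

{C}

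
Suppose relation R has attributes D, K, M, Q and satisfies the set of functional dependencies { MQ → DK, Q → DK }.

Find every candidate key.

Attributes M, Q never appear on any right-hand side, so every candidate key must contain {M, Q}.
{M, Q}⁺ = {D, K, M, Q}, which is all of the schema, so {M, Q} is the only candidate key.

{M, Q}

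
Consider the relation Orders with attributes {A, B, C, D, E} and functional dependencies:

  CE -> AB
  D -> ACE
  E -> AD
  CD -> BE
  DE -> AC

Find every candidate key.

(D); (E)

{D}⁺: D→ACE adds A, C, E; CD→BE adds B → {A, B, C, D, E}.
{E}⁺: E→AD adds A, D; DE→AC adds C; CE→AB adds B → {A, B, C, D, E}.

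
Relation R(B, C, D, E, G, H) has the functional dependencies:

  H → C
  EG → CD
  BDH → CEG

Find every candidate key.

BDH, BEGH

Attributes B, H never appear on any right-hand side, so every candidate key must contain {B, H}.
{B, H}⁺ = {B, C, H}, which is not all of the schema, so we must add further attributes.
{B, D, H}⁺: H→C adds C; BDH→CEG adds E, G → {B, C, D, E, G, H}. Minimal: {D, H}⁺ = {C, D, H}; {B, H}⁺ = {B, C, H}; {B, D}⁺ = {B, D} — none reach the full schema.
{B, E, G, H}⁺: H→C adds C; EG→CD adds D → {B, C, D, E, G, H}. Minimal: {E, G, H}⁺ = {C, D, E, G, H}; {B, G, H}⁺ = {B, C, G, H}; {B, E, H}⁺ = {B, C, E, H}; … — none reach the full schema.
Any other superkey contains one of these as a subset, so there are no further candidate keys.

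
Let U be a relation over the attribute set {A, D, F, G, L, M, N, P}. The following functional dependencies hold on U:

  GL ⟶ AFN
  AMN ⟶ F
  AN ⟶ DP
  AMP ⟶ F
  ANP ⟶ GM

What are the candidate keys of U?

{G, L}, {A, L, N}

Attribute L never appears on the right-hand side of any dependency, so L must belong to every candidate key.
{L}⁺ = {L}, which is not all of the schema, so we must add further attributes.
{G, L}⁺: GL→AFN adds A, F, N; AN→DP adds D, P; ANP→GM adds M → {A, D, F, G, L, M, N, P}.
{A, L, N}⁺: AN→DP adds D, P; ANP→GM adds G, M; GL→AFN adds F → {A, D, F, G, L, M, N, P}.
Any other superkey contains one of these as a subset, so there are no further candidate keys.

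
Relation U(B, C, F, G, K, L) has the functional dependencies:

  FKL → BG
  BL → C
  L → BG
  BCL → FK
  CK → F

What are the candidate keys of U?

(L)

Attribute L never appears on the right-hand side of any dependency, so L must belong to every candidate key.
{L}⁺ = {B, C, F, G, K, L}, which is all of the schema, so {L} is the only candidate key.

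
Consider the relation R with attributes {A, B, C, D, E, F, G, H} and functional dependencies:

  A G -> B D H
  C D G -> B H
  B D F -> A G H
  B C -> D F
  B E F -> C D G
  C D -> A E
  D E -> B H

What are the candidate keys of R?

{B, C}⁺: BC→DF adds D, F; CD→AE adds A, E; DE→BH adds H; BDF→AGH adds G → {A, B, C, D, E, F, G, H}. Minimal: {C}⁺ = {C}; {B}⁺ = {B} — none reach the full schema.
{C, D}⁺: CD→AE adds A, E; DE→BH adds B, H; BC→DF adds F; BEF→CDG adds G → {A, B, C, D, E, F, G, H}. Minimal: {D}⁺ = {D}; {C}⁺ = {C} — none reach the full schema.
{A, C, G}⁺: AG→BDH adds B, D, H; BC→DF adds F; CD→AE adds E → {A, B, C, D, E, F, G, H}. Minimal: {C, G}⁺ = {C, G}; {A, G}⁺ = {A, B, D, G, H}; {A, C}⁺ = {A, C} — none reach the full schema.
{B, E, F}⁺: BEF→CDG adds C, D, G; CD→AE adds A; DE→BH adds H → {A, B, C, D, E, F, G, H}. Minimal: {E, F}⁺ = {E, F}; {B, F}⁺ = {B, F}; {B, E}⁺ = {B, E} — none reach the full schema.
{D, E, F}⁺: DE→BH adds B, H; BDF→AGH adds A, G; BEF→CDG adds C → {A, B, C, D, E, F, G, H}. Minimal: {E, F}⁺ = {E, F}; {D, F}⁺ = {D, F}; {D, E}⁺ = {B, D, E, H} — none reach the full schema.
{A, E, F, G}⁺: AG→BDH adds B, D, H; BEF→CDG adds C → {A, B, C, D, E, F, G, H}. Minimal: {E, F, G}⁺ = {E, F, G}; {A, F, G}⁺ = {A, B, D, F, G, H}; {A, E, G}⁺ = {A, B, D, E, G, H}; … — none reach the full schema.

{B, C}, {C, D}, {A, C, G}, {B, E, F}, {D, E, F}, {A, E, F, G}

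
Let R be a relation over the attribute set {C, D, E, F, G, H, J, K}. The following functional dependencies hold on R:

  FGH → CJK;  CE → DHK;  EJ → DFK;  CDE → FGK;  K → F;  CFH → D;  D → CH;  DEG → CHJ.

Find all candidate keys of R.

{C, E}; {D, E}; {E, J}; {E, F, G, H}; {E, G, H, K}

Attribute E never appears on the right-hand side of any dependency, so E must belong to every candidate key.
{E}⁺ = {E}, which is not all of the schema, so we must add further attributes.
{C, E}⁺: CE→DHK adds D, H, K; CDE→FGK adds F, G; DEG→CHJ adds J → {C, D, E, F, G, H, J, K}. Minimal: {E}⁺ = {E}; {C}⁺ = {C} — none reach the full schema.
{D, E}⁺: D→CH adds C, H; CE→DHK adds K; CDE→FGK adds F, G; DEG→CHJ adds J → {C, D, E, F, G, H, J, K}. Minimal: {E}⁺ = {E}; {D}⁺ = {C, D, H} — none reach the full schema.
{E, J}⁺: EJ→DFK adds D, F, K; D→CH adds C, H; CDE→FGK adds G → {C, D, E, F, G, H, J, K}. Minimal: {J}⁺ = {J}; {E}⁺ = {E} — none reach the full schema.
{E, F, G, H}⁺: FGH→CJK adds C, J, K; CE→DHK adds D → {C, D, E, F, G, H, J, K}. Minimal: {F, G, H}⁺ = {C, D, F, G, H, J, K}; {E, G, H}⁺ = {E, G, H}; {E, F, H}⁺ = {E, F, H}; … — none reach the full schema.
{E, G, H, K}⁺: K→F adds F; FGH→CJK adds C, J; CE→DHK adds D → {C, D, E, F, G, H, J, K}. Minimal: {G, H, K}⁺ = {C, D, F, G, H, J, K}; {E, H, K}⁺ = {E, F, H, K}; {E, G, K}⁺ = {E, F, G, K}; … — none reach the full schema.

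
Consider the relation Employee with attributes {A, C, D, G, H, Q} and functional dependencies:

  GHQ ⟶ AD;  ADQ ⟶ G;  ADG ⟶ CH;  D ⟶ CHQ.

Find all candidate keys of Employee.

{A, D}⁺: D→CHQ adds C, H, Q; ADQ→G adds G → {A, C, D, G, H, Q}. Minimal: {D}⁺ = {C, D, H, Q}; {A}⁺ = {A} — none reach the full schema.
{D, G}⁺: D→CHQ adds C, H, Q; GHQ→AD adds A → {A, C, D, G, H, Q}. Minimal: {G}⁺ = {G}; {D}⁺ = {C, D, H, Q} — none reach the full schema.
{G, H, Q}⁺: GHQ→AD adds A, D; ADG→CH adds C → {A, C, D, G, H, Q}. Minimal: {H, Q}⁺ = {H, Q}; {G, Q}⁺ = {G, Q}; {G, H}⁺ = {G, H} — none reach the full schema.

AD, DG, GHQ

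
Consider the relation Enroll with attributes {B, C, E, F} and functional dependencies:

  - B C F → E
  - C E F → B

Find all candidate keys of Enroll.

{B, C, F}⁺: BCF→E adds E → {B, C, E, F}. Minimal: {C, F}⁺ = {C, F}; {B, F}⁺ = {B, F}; {B, C}⁺ = {B, C} — none reach the full schema.
{C, E, F}⁺: CEF→B adds B → {B, C, E, F}. Minimal: {E, F}⁺ = {E, F}; {C, F}⁺ = {C, F}; {C, E}⁺ = {C, E} — none reach the full schema.

{B, C, F}, {C, E, F}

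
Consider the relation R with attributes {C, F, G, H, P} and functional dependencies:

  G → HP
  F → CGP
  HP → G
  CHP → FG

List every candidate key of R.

{F}⁺: F→CGP adds C, G, P; G→HP adds H → {C, F, G, H, P}.
{C, G}⁺: G→HP adds H, P; CHP→FG adds F → {C, F, G, H, P}. Minimal: {G}⁺ = {G, H, P}; {C}⁺ = {C} — none reach the full schema.
{C, H, P}⁺: HP→G adds G; CHP→FG adds F → {C, F, G, H, P}. Minimal: {H, P}⁺ = {G, H, P}; {C, P}⁺ = {C, P}; {C, H}⁺ = {C, H} — none reach the full schema.
Any other superkey contains one of these as a subset, so there are no further candidate keys.

F, CG, CHP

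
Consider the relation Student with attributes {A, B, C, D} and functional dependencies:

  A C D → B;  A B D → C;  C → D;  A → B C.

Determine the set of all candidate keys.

Attribute A never appears on the right-hand side of any dependency, so A must belong to every candidate key.
{A}⁺ = {A, B, C, D}, which is all of the schema, so {A} is the only candidate key.

(A)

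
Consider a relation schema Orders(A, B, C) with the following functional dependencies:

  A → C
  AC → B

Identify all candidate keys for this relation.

A

Attribute A never appears on the right-hand side of any dependency, so A must belong to every candidate key.
{A}⁺ = {A, B, C}, which is all of the schema, so {A} is the only candidate key.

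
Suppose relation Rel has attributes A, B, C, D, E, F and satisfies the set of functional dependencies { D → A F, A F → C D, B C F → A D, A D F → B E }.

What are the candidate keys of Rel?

{D}, {A, F}, {B, C, F}

{D}⁺: D→AF adds A, F; AF→CD adds C; ADF→BE adds B, E → {A, B, C, D, E, F}.
{A, F}⁺: AF→CD adds C, D; ADF→BE adds B, E → {A, B, C, D, E, F}. Minimal: {F}⁺ = {F}; {A}⁺ = {A} — none reach the full schema.
{B, C, F}⁺: BCF→AD adds A, D; ADF→BE adds E → {A, B, C, D, E, F}. Minimal: {C, F}⁺ = {C, F}; {B, F}⁺ = {B, F}; {B, C}⁺ = {B, C} — none reach the full schema.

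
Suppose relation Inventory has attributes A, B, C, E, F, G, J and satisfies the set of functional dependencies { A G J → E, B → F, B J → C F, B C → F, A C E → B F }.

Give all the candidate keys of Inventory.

Attributes A, G, J never appear on any right-hand side, so every candidate key must contain {A, G, J}.
{A, G, J}⁺ = {A, E, G, J}, which is not all of the schema, so we must add further attributes.
{A, B, G, J}⁺: AGJ→E adds E; B→F adds F; BJ→CF adds C → {A, B, C, E, F, G, J}. Minimal: {B, G, J}⁺ = {B, C, F, G, J}; {A, G, J}⁺ = {A, E, G, J}; {A, B, J}⁺ = {A, B, C, F, J}; … — none reach the full schema.
{A, C, G, J}⁺: AGJ→E adds E; ACE→BF adds B, F → {A, B, C, E, F, G, J}. Minimal: {C, G, J}⁺ = {C, G, J}; {A, G, J}⁺ = {A, E, G, J}; {A, C, J}⁺ = {A, C, J}; … — none reach the full schema.
Any other superkey contains one of these as a subset, so there are no further candidate keys.

{A, B, G, J}; {A, C, G, J}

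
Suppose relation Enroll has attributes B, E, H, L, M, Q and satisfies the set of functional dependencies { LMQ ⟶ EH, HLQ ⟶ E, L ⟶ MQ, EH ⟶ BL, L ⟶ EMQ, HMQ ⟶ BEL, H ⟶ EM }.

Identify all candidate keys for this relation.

H, L

{H}⁺: H→EM adds E, M; EH→BL adds B, L; L→EMQ adds Q → {B, E, H, L, M, Q}.
{L}⁺: L→MQ adds M, Q; L→EMQ adds E; LMQ→EH adds H; EH→BL adds B → {B, E, H, L, M, Q}.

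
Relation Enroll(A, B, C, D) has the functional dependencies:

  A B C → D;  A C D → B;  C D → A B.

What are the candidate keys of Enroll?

Attribute C never appears on the right-hand side of any dependency, so C must belong to every candidate key.
{C}⁺ = {C}, which is not all of the schema, so we must add further attributes.
{C, D}⁺: CD→AB adds A, B → {A, B, C, D}. Minimal: {D}⁺ = {D}; {C}⁺ = {C} — none reach the full schema.
{A, B, C}⁺: ABC→D adds D → {A, B, C, D}. Minimal: {B, C}⁺ = {B, C}; {A, C}⁺ = {A, C}; {A, B}⁺ = {A, B} — none reach the full schema.

{C, D}, {A, B, C}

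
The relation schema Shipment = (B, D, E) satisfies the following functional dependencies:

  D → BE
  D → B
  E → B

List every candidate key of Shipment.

(D)

Attribute D never appears on the right-hand side of any dependency, so D must belong to every candidate key.
{D}⁺ = {B, D, E}, which is all of the schema, so {D} is the only candidate key.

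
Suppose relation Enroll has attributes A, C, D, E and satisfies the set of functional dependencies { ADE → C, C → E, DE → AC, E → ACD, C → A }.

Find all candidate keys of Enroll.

{C}, {E}

{C}⁺: C→E adds E; E→ACD adds A, D → {A, C, D, E}.
{E}⁺: E→ACD adds A, C, D → {A, C, D, E}.
Any other superkey contains one of these as a subset, so there are no further candidate keys.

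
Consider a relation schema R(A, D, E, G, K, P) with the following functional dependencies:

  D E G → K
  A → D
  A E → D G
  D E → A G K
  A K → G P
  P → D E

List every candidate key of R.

{P}, {A, E}, {A, K}, {D, E}

{P}⁺: P→DE adds D, E; DE→AGK adds A, G, K → {A, D, E, G, K, P}.
{A, E}⁺: A→D adds D; AE→DG adds G; DE→AGK adds K; AK→GP adds P → {A, D, E, G, K, P}.
{A, K}⁺: A→D adds D; AK→GP adds G, P; P→DE adds E → {A, D, E, G, K, P}.
{D, E}⁺: DE→AGK adds A, G, K; AK→GP adds P → {A, D, E, G, K, P}.
Any other superkey contains one of these as a subset, so there are no further candidate keys.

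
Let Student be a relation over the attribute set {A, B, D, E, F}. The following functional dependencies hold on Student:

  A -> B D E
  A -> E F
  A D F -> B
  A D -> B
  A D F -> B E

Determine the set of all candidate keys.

A

Attribute A never appears on the right-hand side of any dependency, so A must belong to every candidate key.
{A}⁺ = {A, B, D, E, F}, which is all of the schema, so {A} is the only candidate key.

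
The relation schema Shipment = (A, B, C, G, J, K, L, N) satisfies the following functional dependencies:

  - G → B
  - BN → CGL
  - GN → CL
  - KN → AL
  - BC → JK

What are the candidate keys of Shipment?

(B, N), (G, N)

Attribute N never appears on the right-hand side of any dependency, so N must belong to every candidate key.
{N}⁺ = {N}, which is not all of the schema, so we must add further attributes.
{B, N}⁺: BN→CGL adds C, G, L; BC→JK adds J, K; KN→AL adds A → {A, B, C, G, J, K, L, N}.
{G, N}⁺: G→B adds B; BN→CGL adds C, L; BC→JK adds J, K; KN→AL adds A → {A, B, C, G, J, K, L, N}.
Any other superkey contains one of these as a subset, so there are no further candidate keys.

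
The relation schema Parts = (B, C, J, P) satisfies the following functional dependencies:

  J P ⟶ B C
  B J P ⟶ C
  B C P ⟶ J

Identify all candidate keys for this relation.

{J, P}, {B, C, P}

Attribute P never appears on the right-hand side of any dependency, so P must belong to every candidate key.
{P}⁺ = {P}, which is not all of the schema, so we must add further attributes.
{J, P}⁺: JP→BC adds B, C → {B, C, J, P}.
{B, C, P}⁺: BCP→J adds J → {B, C, J, P}.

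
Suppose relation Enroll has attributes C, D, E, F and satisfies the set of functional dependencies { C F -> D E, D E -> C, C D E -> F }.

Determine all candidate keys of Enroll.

CF; DE

{C, F}⁺: CF→DE adds D, E → {C, D, E, F}. Minimal: {F}⁺ = {F}; {C}⁺ = {C} — none reach the full schema.
{D, E}⁺: DE→C adds C; CDE→F adds F → {C, D, E, F}. Minimal: {E}⁺ = {E}; {D}⁺ = {D} — none reach the full schema.
Any other superkey contains one of these as a subset, so there are no further candidate keys.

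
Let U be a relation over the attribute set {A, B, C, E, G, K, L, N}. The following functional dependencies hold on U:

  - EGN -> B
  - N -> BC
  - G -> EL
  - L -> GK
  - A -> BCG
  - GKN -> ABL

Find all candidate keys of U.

Attribute N never appears on the right-hand side of any dependency, so N must belong to every candidate key.
{N}⁺ = {B, C, N}, which is not all of the schema, so we must add further attributes.
{A, N}⁺: N→BC adds B, C; A→BCG adds G; G→EL adds E, L; L→GK adds K → {A, B, C, E, G, K, L, N}.
{G, N}⁺: N→BC adds B, C; G→EL adds E, L; L→GK adds K; GKN→ABL adds A → {A, B, C, E, G, K, L, N}.
{L, N}⁺: N→BC adds B, C; L→GK adds G, K; GKN→ABL adds A; G→EL adds E → {A, B, C, E, G, K, L, N}.

AN; GN; LN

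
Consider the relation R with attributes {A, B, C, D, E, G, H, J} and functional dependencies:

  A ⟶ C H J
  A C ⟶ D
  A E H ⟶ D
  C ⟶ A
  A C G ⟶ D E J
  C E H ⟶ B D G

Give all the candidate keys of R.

{A, E}, {A, G}, {C, E}, {C, G}

{A, E}⁺: A→CHJ adds C, H, J; AC→D adds D; CEH→BDG adds B, G → {A, B, C, D, E, G, H, J}. Minimal: {E}⁺ = {E}; {A}⁺ = {A, C, D, H, J} — none reach the full schema.
{A, G}⁺: A→CHJ adds C, H, J; AC→D adds D; ACG→DEJ adds E; CEH→BDG adds B → {A, B, C, D, E, G, H, J}. Minimal: {G}⁺ = {G}; {A}⁺ = {A, C, D, H, J} — none reach the full schema.
{C, E}⁺: C→A adds A; A→CHJ adds H, J; AC→D adds D; CEH→BDG adds B, G → {A, B, C, D, E, G, H, J}. Minimal: {E}⁺ = {E}; {C}⁺ = {A, C, D, H, J} — none reach the full schema.
{C, G}⁺: C→A adds A; ACG→DEJ adds D, E, J; A→CHJ adds H; CEH→BDG adds B → {A, B, C, D, E, G, H, J}. Minimal: {G}⁺ = {G}; {C}⁺ = {A, C, D, H, J} — none reach the full schema.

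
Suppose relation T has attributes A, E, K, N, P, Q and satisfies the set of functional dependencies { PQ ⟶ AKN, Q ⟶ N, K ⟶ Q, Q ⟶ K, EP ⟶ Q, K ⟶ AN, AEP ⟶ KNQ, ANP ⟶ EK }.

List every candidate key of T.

Attribute P never appears on the right-hand side of any dependency, so P must belong to every candidate key.
{P}⁺ = {P}, which is not all of the schema, so we must add further attributes.
{E, P}⁺: EP→Q adds Q; PQ→AKN adds A, K, N → {A, E, K, N, P, Q}. Minimal: {P}⁺ = {P}; {E}⁺ = {E} — none reach the full schema.
{K, P}⁺: K→Q adds Q; K→AN adds A, N; ANP→EK adds E → {A, E, K, N, P, Q}. Minimal: {P}⁺ = {P}; {K}⁺ = {A, K, N, Q} — none reach the full schema.
{P, Q}⁺: PQ→AKN adds A, K, N; ANP→EK adds E → {A, E, K, N, P, Q}. Minimal: {Q}⁺ = {A, K, N, Q}; {P}⁺ = {P} — none reach the full schema.
{A, N, P}⁺: ANP→EK adds E, K; K→Q adds Q → {A, E, K, N, P, Q}. Minimal: {N, P}⁺ = {N, P}; {A, P}⁺ = {A, P}; {A, N}⁺ = {A, N} — none reach the full schema.

EP, KP, PQ, ANP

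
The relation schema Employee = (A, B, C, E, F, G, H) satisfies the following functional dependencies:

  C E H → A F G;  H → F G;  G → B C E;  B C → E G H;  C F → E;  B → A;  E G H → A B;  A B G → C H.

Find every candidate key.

{G}; {H}; {B, C}

{G}⁺: G→BCE adds B, C, E; BC→EGH adds H; B→A adds A; CEH→AFG adds F → {A, B, C, E, F, G, H}.
{H}⁺: H→FG adds F, G; G→BCE adds B, C, E; B→A adds A → {A, B, C, E, F, G, H}.
{B, C}⁺: BC→EGH adds E, G, H; B→A adds A; CEH→AFG adds F → {A, B, C, E, F, G, H}. Minimal: {C}⁺ = {C}; {B}⁺ = {A, B} — none reach the full schema.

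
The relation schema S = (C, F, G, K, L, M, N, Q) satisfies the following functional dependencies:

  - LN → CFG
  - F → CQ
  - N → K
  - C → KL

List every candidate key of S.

Attributes M, N never appear on any right-hand side, so every candidate key must contain {M, N}.
{M, N}⁺ = {K, M, N}, which is not all of the schema, so we must add further attributes.
{C, M, N}⁺: N→K adds K; C→KL adds L; LN→CFG adds F, G; F→CQ adds Q → {C, F, G, K, L, M, N, Q}. Minimal: {M, N}⁺ = {K, M, N}; {C, N}⁺ = {C, F, G, K, L, N, Q}; {C, M}⁺ = {C, K, L, M} — none reach the full schema.
{F, M, N}⁺: F→CQ adds C, Q; N→K adds K; C→KL adds L; LN→CFG adds G → {C, F, G, K, L, M, N, Q}. Minimal: {M, N}⁺ = {K, M, N}; {F, N}⁺ = {C, F, G, K, L, N, Q}; {F, M}⁺ = {C, F, K, L, M, Q} — none reach the full schema.
{L, M, N}⁺: LN→CFG adds C, F, G; F→CQ adds Q; N→K adds K → {C, F, G, K, L, M, N, Q}. Minimal: {M, N}⁺ = {K, M, N}; {L, N}⁺ = {C, F, G, K, L, N, Q}; {L, M}⁺ = {L, M} — none reach the full schema.
Any other superkey contains one of these as a subset, so there are no further candidate keys.

{C, M, N}, {F, M, N}, {L, M, N}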